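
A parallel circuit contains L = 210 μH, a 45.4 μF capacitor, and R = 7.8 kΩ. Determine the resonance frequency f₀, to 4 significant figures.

1.630 kHz

ω₀ = 1/√(LC) = 1/√(0.00021 × 4.54e-05) = 10240 rad/s
f₀ = ω₀/(2π) = 1.630 kHz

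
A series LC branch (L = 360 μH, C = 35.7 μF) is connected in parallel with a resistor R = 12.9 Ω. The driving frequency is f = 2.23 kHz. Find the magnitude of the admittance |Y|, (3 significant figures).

337 mS

ω = 2πf = 14010 rad/s
X_L = ωL = 5.04 Ω
X_C = 1/(ωC) = 2.00 Ω
Branch 1: Z₁ = R = 12.9 Ω
Branch 2 (series LC): Z₂ = j(X_L − X_C) = j3.04 Ω
Parallel: Z = Z₁Z₂/(Z₁+Z₂), |Z| = 2.96 Ω, ∠Z = 76.7°
|Y| = 1/|Z| = 337 mS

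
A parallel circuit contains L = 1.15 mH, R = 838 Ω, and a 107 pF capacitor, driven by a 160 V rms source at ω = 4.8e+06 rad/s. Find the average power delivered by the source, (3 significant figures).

X_L = ωL = 5520 Ω
X_C = 1/(ωC) = 1950 Ω
Parallel: admittances add. Y = 1/R + 1/(jωL) + jωC
Y = (0.00119 + j0.000332) S
|Y| = 0.00124 S → |Z| = 1/|Y| = 807 Ω, ∠Z = −∠Y = -15.6°
I = V/|Z| = 198 mA
P = VI cos φ = 160 × 0.198 × cos(-15.6°) = 30.5 W

30.5 W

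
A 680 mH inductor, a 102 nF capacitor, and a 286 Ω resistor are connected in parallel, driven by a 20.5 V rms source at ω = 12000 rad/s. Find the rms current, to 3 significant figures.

75.2 mA

X_L = ωL = 8160 Ω
X_C = 1/(ωC) = 817 Ω
Parallel: admittances add. Y = 1/R + 1/(jωL) + jωC
Y = (0.00350 + j0.00110) S
|Y| = 0.00367 S → |Z| = 1/|Y| = 273 Ω, ∠Z = −∠Y = -17.5°
I = V/|Z| = 20.5/273 = 75.2 mA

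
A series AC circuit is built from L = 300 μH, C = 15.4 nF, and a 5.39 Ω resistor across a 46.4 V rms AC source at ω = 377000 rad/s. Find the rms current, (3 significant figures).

781 mA

X_L = ωL = 113 Ω
X_C = 1/(ωC) = 172 Ω
Net reactance X = X_L − X_C = -59.1 Ω
Z = 5.39 − j59.1 Ω
|Z| = √(5.39² + 59.1²) = 59.4 Ω
I = V/|Z| = 46.4/59.4 = 781 mA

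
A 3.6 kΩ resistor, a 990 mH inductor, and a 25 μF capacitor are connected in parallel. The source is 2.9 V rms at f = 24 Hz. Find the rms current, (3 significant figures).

8.53 mA

ω = 2πf = 150.8 rad/s
X_L = ωL = 149 Ω
X_C = 1/(ωC) = 265 Ω
Parallel: admittances add. Y = 1/R + 1/(jωL) + jωC
Y = (0.000278 − j0.00293) S
|Y| = 0.00294 S → |Z| = 1/|Y| = 340 Ω, ∠Z = −∠Y = 84.6°
I = V/|Z| = 2.9/340 = 8.53 mA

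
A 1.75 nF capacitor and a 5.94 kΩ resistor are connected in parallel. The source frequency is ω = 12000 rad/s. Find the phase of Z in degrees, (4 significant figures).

-7.110°

X_C = 1/(ωC) = 47620 Ω
Parallel: admittances add. Y = 1/R + jωC
Y = (0.0001684 + j2.1e-05) S
|Y| = 0.0001697 S → |Z| = 1/|Y| = 5894 Ω, ∠Z = −∠Y = -7.110°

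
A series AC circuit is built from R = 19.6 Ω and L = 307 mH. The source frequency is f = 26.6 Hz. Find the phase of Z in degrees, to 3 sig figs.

69.1°

ω = 2πf = 167.1 rad/s
X_L = ωL = 51.3 Ω
Z = 19.6 + j51.3 Ω
|Z| = √(19.6² + 51.3²) = 54.9 Ω
∠Z = arctan(51.3/19.6) = 69.1°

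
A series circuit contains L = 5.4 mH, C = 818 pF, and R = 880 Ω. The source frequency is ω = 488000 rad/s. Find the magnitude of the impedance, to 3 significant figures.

890 Ω

X_L = ωL = 2640 Ω
X_C = 1/(ωC) = 2510 Ω
Net reactance X = X_L − X_C = 130 Ω
Z = 880 + j130 Ω
|Z| = √(880² + 130²) = 890 Ω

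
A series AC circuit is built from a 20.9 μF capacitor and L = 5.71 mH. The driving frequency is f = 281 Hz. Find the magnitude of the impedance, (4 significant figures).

ω = 2πf = 1766 rad/s
X_L = ωL = 10.08 Ω
X_C = 1/(ωC) = 27.10 Ω
Net reactance X = X_L − X_C = -17.02 Ω
Z = − j17.02 Ω
|Z| = √(0² + 17.02²) = 17.02 Ω

17.02 Ω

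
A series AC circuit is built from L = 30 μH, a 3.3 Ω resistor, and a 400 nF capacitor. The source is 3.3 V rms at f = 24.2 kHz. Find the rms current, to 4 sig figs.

267.6 mA

ω = 2πf = 152100 rad/s
X_L = ωL = 4.562 Ω
X_C = 1/(ωC) = 16.44 Ω
Net reactance X = X_L − X_C = -11.88 Ω
Z = 3.300 − j11.88 Ω
|Z| = √(3.300² + 11.88²) = 12.33 Ω
I = V/|Z| = 3.3/12.33 = 267.6 mA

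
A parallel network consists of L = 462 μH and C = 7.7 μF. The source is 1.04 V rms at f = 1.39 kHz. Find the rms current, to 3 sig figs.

ω = 2πf = 8734 rad/s
X_L = ωL = 4.03 Ω
X_C = 1/(ωC) = 14.9 Ω
Parallel: admittances add. Y = 1/(jωL) + jωC
Y = (0 − j0.181) S
|Y| = 0.181 S → |Z| = 1/|Y| = 5.54 Ω, ∠Z = −∠Y = 90.0°
I = V/|Z| = 1.04/5.54 = 188 mA

188 mA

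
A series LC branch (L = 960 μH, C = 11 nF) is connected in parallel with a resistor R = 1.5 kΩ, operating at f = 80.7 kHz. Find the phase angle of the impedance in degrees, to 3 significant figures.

ω = 2πf = 507100 rad/s
X_L = ωL = 487 Ω
X_C = 1/(ωC) = 179 Ω
Branch 1: Z₁ = R = 1500 Ω
Branch 2 (series LC): Z₂ = j(X_L − X_C) = j307 Ω
Parallel: Z = Z₁Z₂/(Z₁+Z₂), |Z| = 301 Ω, ∠Z = 78.4°

78.4°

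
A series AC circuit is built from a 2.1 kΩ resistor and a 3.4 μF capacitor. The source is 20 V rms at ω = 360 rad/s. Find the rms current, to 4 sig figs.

8.876 mA

X_C = 1/(ωC) = 817.0 Ω
Z = 2100 − j817.0 Ω
|Z| = √(2100² + 817.0²) = 2253 Ω
I = V/|Z| = 20/2253 = 8.876 mA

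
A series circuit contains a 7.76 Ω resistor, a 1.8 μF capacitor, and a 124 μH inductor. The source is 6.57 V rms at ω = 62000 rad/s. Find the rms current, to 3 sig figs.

X_L = ωL = 7.69 Ω
X_C = 1/(ωC) = 8.96 Ω
Net reactance X = X_L − X_C = -1.27 Ω
Z = 7.76 − j1.27 Ω
|Z| = √(7.76² + 1.27²) = 7.86 Ω
I = V/|Z| = 6.57/7.86 = 835 mA

835 mA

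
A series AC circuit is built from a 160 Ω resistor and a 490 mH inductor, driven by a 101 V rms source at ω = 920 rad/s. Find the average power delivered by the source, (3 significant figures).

X_L = ωL = 451 Ω
Z = 160 + j451 Ω
|Z| = √(160² + 451²) = 478 Ω
∠Z = arctan(451/160) = 70.5°
I = V/|Z| = 211 mA
P = VI cos φ = 101 × 0.211 × cos(70.5°) = 7.13 W

7.13 W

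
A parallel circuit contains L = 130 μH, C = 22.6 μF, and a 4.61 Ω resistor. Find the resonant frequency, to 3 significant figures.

ω₀ = 1/√(LC) = 1/√(0.00013 × 2.26e-05) = 18450 rad/s
f₀ = ω₀/(2π) = 2.94 kHz

2.94 kHz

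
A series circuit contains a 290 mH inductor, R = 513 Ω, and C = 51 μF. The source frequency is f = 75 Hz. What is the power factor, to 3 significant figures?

ω = 2πf = 471.2 rad/s
X_L = ωL = 137 Ω
X_C = 1/(ωC) = 41.6 Ω
Net reactance X = X_L − X_C = 95.1 Ω
Z = 513 + j95.1 Ω
|Z| = √(513² + 95.1²) = 522 Ω
∠Z = arctan(95.1/513) = 10.5°
cos φ = cos(10.5°) = 0.983

0.983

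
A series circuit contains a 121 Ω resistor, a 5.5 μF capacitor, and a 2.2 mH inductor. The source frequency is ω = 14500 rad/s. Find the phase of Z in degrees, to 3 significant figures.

X_L = ωL = 31.9 Ω
X_C = 1/(ωC) = 12.5 Ω
Net reactance X = X_L − X_C = 19.4 Ω
Z = 121 + j19.4 Ω
|Z| = √(121² + 19.4²) = 123 Ω
∠Z = arctan(19.4/121) = 9.09°

9.09°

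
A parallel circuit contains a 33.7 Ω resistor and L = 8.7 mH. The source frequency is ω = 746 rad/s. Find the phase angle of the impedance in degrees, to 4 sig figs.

79.10°

X_L = ωL = 6.490 Ω
Parallel: admittances add. Y = 1/R + 1/(jωL)
Y = (0.02967 − j0.1541) S
|Y| = 0.1569 S → |Z| = 1/|Y| = 6.373 Ω, ∠Z = −∠Y = 79.10°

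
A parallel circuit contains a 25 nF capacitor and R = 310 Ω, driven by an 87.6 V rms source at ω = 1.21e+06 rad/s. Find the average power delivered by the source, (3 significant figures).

24.8 W

X_C = 1/(ωC) = 33.1 Ω
Parallel: admittances add. Y = 1/R + jωC
Y = (0.00323 + j0.0302) S
|Y| = 0.0304 S → |Z| = 1/|Y| = 32.9 Ω, ∠Z = −∠Y = -83.9°
I = V/|Z| = 2.66 A
P = VI cos φ = 87.6 × 2.66 × cos(-83.9°) = 24.8 W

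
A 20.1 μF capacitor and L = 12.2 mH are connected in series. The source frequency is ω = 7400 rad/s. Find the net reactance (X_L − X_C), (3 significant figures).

X_L = ωL = 90.3 Ω
X_C = 1/(ωC) = 6.72 Ω
X = 90.3 − 6.72 = 83.6 Ω

83.6 Ω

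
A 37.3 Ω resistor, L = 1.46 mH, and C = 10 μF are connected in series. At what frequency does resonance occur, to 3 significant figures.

ω₀ = 1/√(LC) = 1/√(0.00146 × 1e-05) = 8276 rad/s
f₀ = ω₀/(2π) = 1.32 kHz

1.32 kHz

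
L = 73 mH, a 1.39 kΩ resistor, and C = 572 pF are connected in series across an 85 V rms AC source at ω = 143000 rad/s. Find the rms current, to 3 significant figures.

X_L = ωL = 10400 Ω
X_C = 1/(ωC) = 12200 Ω
Net reactance X = X_L − X_C = -1790 Ω
Z = 1390 − j1790 Ω
|Z| = √(1390² + 1790²) = 2260 Ω
I = V/|Z| = 85/2260 = 37.6 mA

37.6 mA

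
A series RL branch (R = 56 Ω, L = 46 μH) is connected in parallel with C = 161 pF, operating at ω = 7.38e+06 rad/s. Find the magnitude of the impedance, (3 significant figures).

573 Ω

X_L = ωL = 339 Ω
X_C = 1/(ωC) = 842 Ω
Branch 1 (R+jX_L): Z₁ = 56.0 + j339 Ω, |Z₁| = 344 Ω
Branch 2 (−jX_C): Z₂ = −j842 Ω
Parallel: Z = Z₁Z₂/(Z₁+Z₂), |Z| = 573 Ω, ∠Z = 74.3°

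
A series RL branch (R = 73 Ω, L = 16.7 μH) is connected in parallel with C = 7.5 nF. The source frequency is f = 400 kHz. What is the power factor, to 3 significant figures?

0.623

ω = 2πf = 2.513e+06 rad/s
X_L = ωL = 42.0 Ω
X_C = 1/(ωC) = 53.1 Ω
Branch 1 (R+jX_L): Z₁ = 73.0 + j42.0 Ω, |Z₁| = 84.2 Ω
Branch 2 (−jX_C): Z₂ = −j53.1 Ω
Parallel: Z = Z₁Z₂/(Z₁+Z₂), |Z| = 60.5 Ω, ∠Z = -51.5°
cos φ = cos(-51.5°) = 0.623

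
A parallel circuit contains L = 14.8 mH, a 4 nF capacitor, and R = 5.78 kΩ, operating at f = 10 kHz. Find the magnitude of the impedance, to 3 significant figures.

ω = 2πf = 62830 rad/s
X_L = ωL = 930 Ω
X_C = 1/(ωC) = 3980 Ω
Parallel: admittances add. Y = 1/R + 1/(jωL) + jωC
Y = (0.000173 − j0.000824) S
|Y| = 0.000842 S → |Z| = 1/|Y| = 1190 Ω, ∠Z = −∠Y = 78.1°

1190 Ω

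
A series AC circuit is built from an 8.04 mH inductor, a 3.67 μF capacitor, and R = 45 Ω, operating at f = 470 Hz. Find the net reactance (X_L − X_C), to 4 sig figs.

ω = 2πf = 2953 rad/s
X_L = ωL = 23.74 Ω
X_C = 1/(ωC) = 92.27 Ω
X = 23.74 − 92.27 = -68.53 Ω

-68.53 Ω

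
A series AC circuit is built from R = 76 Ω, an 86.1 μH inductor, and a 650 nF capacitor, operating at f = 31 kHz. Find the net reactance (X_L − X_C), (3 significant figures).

ω = 2πf = 194800 rad/s
X_L = ωL = 16.8 Ω
X_C = 1/(ωC) = 7.90 Ω
X = 16.8 − 7.90 = 8.87 Ω

8.87 Ω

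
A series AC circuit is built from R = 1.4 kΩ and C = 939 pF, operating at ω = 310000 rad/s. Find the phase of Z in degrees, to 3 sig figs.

X_C = 1/(ωC) = 3440 Ω
Z = 1400 − j3440 Ω
|Z| = √(1400² + 3440²) = 3710 Ω
∠Z = arctan(-3440/1400) = -67.8°

-67.8°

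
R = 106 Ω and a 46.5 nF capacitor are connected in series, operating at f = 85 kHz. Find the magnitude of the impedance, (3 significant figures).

ω = 2πf = 534100 rad/s
X_C = 1/(ωC) = 40.3 Ω
Z = 106 − j40.3 Ω
|Z| = √(106² + 40.3²) = 113 Ω

113 Ω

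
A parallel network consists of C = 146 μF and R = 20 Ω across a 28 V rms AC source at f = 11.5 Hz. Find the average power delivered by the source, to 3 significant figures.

ω = 2πf = 72.26 rad/s
X_C = 1/(ωC) = 94.8 Ω
Parallel: admittances add. Y = 1/R + jωC
Y = (0.0500 + j0.0105) S
|Y| = 0.0511 S → |Z| = 1/|Y| = 19.6 Ω, ∠Z = −∠Y = -11.9°
I = V/|Z| = 1.43 A
P = VI cos φ = 28 × 1.43 × cos(-11.9°) = 39.2 W

39.2 W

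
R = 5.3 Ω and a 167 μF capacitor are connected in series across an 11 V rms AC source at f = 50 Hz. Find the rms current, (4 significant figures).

ω = 2πf = 314.2 rad/s
X_C = 1/(ωC) = 19.06 Ω
Z = 5.300 − j19.06 Ω
|Z| = √(5.300² + 19.06²) = 19.78 Ω
I = V/|Z| = 11/19.78 = 556.0 mA

556.0 mA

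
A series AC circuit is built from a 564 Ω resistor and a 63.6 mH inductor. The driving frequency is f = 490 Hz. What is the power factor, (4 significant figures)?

ω = 2πf = 3079 rad/s
X_L = ωL = 195.8 Ω
Z = 564.0 + j195.8 Ω
|Z| = √(564.0² + 195.8²) = 597.0 Ω
∠Z = arctan(195.8/564.0) = 19.15°
cos φ = cos(19.15°) = 0.9447

0.9447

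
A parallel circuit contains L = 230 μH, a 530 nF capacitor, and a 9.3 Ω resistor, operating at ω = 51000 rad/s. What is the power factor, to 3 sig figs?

X_L = ωL = 11.7 Ω
X_C = 1/(ωC) = 37.0 Ω
Parallel: admittances add. Y = 1/R + 1/(jωL) + jωC
Y = (0.108 − j0.0582) S
|Y| = 0.122 S → |Z| = 1/|Y| = 8.18 Ω, ∠Z = −∠Y = 28.4°
cos φ = cos(28.4°) = 0.879

0.879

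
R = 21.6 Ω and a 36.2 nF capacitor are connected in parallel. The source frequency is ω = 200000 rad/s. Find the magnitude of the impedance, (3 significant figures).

21.3 Ω

X_C = 1/(ωC) = 138 Ω
Parallel: admittances add. Y = 1/R + jωC
Y = (0.0463 + j0.00724) S
|Y| = 0.0469 S → |Z| = 1/|Y| = 21.3 Ω, ∠Z = −∠Y = -8.89°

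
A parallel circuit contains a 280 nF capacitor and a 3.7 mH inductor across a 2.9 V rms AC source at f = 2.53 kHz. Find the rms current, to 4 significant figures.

ω = 2πf = 15900 rad/s
X_L = ωL = 58.82 Ω
X_C = 1/(ωC) = 224.7 Ω
Parallel: admittances add. Y = 1/(jωL) + jωC
Y = (0 − j0.01255) S
|Y| = 0.01255 S → |Z| = 1/|Y| = 79.68 Ω, ∠Z = −∠Y = 90.00°
I = V/|Z| = 2.9/79.68 = 36.40 mA

36.40 mA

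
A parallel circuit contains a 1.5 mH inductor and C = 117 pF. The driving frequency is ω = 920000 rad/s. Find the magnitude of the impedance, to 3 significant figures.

1620 Ω

X_L = ωL = 1380 Ω
X_C = 1/(ωC) = 9290 Ω
Parallel: admittances add. Y = 1/(jωL) + jωC
Y = (0 − j0.000617) S
|Y| = 0.000617 S → |Z| = 1/|Y| = 1620 Ω, ∠Z = −∠Y = 90.0°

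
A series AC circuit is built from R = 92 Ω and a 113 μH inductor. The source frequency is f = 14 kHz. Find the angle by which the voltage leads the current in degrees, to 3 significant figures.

ω = 2πf = 87960 rad/s
X_L = ωL = 9.94 Ω
Z = 92.0 + j9.94 Ω
|Z| = √(92.0² + 9.94²) = 92.5 Ω
∠Z = arctan(9.94/92.0) = 6.17°

6.17°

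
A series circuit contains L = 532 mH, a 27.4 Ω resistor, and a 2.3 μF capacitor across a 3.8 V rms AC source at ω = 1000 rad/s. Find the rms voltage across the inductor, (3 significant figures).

20.0 V

X_L = ωL = 532 Ω
X_C = 1/(ωC) = 435 Ω
Net reactance X = X_L − X_C = 97.2 Ω
Z = 27.4 + j97.2 Ω
|Z| = √(27.4² + 97.2²) = 101 Ω
I = V/|Z| = 37.6 mA
V_L = I·|Z_L| = 0.0376 × 532 = 20.0 V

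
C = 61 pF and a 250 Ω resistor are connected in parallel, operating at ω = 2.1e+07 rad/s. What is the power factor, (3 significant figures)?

X_C = 1/(ωC) = 781 Ω
Parallel: admittances add. Y = 1/R + jωC
Y = (0.00400 + j0.00128) S
|Y| = 0.00420 S → |Z| = 1/|Y| = 238 Ω, ∠Z = −∠Y = -17.8°
cos φ = cos(-17.8°) = 0.952

0.952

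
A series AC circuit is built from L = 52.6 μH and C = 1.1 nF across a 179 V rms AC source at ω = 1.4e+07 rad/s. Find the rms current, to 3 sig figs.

267 mA

X_L = ωL = 736 Ω
X_C = 1/(ωC) = 64.9 Ω
Net reactance X = X_L − X_C = 671 Ω
Z = j671 Ω
|Z| = √(0² + 671²) = 671 Ω
I = V/|Z| = 179/671 = 267 mA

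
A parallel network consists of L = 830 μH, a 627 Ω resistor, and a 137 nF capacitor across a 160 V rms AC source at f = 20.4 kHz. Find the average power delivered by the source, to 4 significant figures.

40.83 W

ω = 2πf = 128200 rad/s
X_L = ωL = 106.4 Ω
X_C = 1/(ωC) = 56.95 Ω
Parallel: admittances add. Y = 1/R + 1/(jωL) + jωC
Y = (0.001595 + j0.008161) S
|Y| = 0.008315 S → |Z| = 1/|Y| = 120.3 Ω, ∠Z = −∠Y = -78.94°
I = V/|Z| = 1.330 A
P = VI cos φ = 160 × 1.330 × cos(-78.94°) = 40.83 W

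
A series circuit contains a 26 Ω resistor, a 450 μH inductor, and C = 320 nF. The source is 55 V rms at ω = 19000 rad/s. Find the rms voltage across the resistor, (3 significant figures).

9.05 V

X_L = ωL = 8.55 Ω
X_C = 1/(ωC) = 164 Ω
Net reactance X = X_L − X_C = -156 Ω
Z = 26.0 − j156 Ω
|Z| = √(26.0² + 156²) = 158 Ω
I = V/|Z| = 348 mA
V_R = I·|Z_R| = 0.348 × 26.0 = 9.05 V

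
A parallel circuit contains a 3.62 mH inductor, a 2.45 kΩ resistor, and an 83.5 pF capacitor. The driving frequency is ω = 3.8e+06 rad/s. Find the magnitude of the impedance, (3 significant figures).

2100 Ω

X_L = ωL = 13800 Ω
X_C = 1/(ωC) = 3150 Ω
Parallel: admittances add. Y = 1/R + 1/(jωL) + jωC
Y = (0.000408 + j0.000245) S
|Y| = 0.000476 S → |Z| = 1/|Y| = 2100 Ω, ∠Z = −∠Y = -30.9°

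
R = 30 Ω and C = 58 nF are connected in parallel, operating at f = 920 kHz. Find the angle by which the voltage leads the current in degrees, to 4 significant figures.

-84.32°

ω = 2πf = 5.781e+06 rad/s
X_C = 1/(ωC) = 2.983 Ω
Parallel: admittances add. Y = 1/R + jωC
Y = (0.03333 + j0.3353) S
|Y| = 0.3369 S → |Z| = 1/|Y| = 2.968 Ω, ∠Z = −∠Y = -84.32°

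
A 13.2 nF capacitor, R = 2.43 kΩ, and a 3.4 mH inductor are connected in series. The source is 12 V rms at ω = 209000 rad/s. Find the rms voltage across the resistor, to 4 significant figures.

X_L = ωL = 710.6 Ω
X_C = 1/(ωC) = 362.5 Ω
Net reactance X = X_L − X_C = 348.1 Ω
Z = 2430 + j348.1 Ω
|Z| = √(2430² + 348.1²) = 2455 Ω
I = V/|Z| = 4.888 mA
V_R = I·|Z_R| = 0.004888 × 2430 = 11.88 V

11.88 V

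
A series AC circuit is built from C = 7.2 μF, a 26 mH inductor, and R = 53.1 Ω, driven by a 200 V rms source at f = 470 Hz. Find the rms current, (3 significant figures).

3.29 A

ω = 2πf = 2953 rad/s
X_L = ωL = 76.8 Ω
X_C = 1/(ωC) = 47.0 Ω
Net reactance X = X_L − X_C = 29.7 Ω
Z = 53.1 + j29.7 Ω
|Z| = √(53.1² + 29.7²) = 60.9 Ω
I = V/|Z| = 200/60.9 = 3.29 A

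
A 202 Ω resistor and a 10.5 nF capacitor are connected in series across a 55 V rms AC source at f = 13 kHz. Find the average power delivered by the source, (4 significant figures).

436.4 mW

ω = 2πf = 81680 rad/s
X_C = 1/(ωC) = 1166 Ω
Z = 202.0 − j1166 Ω
|Z| = √(202.0² + 1166²) = 1183 Ω
∠Z = arctan(-1166/202.0) = -80.17°
I = V/|Z| = 46.48 mA
P = VI cos φ = 55 × 0.04648 × cos(-80.17°) = 436.4 mW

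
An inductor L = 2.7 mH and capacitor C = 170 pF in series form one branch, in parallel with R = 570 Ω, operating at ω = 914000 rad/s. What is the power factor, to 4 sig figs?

X_L = ωL = 2468 Ω
X_C = 1/(ωC) = 6436 Ω
Branch 1: Z₁ = R = 570.0 Ω
Branch 2 (series LC): Z₂ = j(X_L − X_C) = −j3968 Ω
Parallel: Z = Z₁Z₂/(Z₁+Z₂), |Z| = 564.2 Ω, ∠Z = -8.175°
cos φ = cos(-8.175°) = 0.9898

0.9898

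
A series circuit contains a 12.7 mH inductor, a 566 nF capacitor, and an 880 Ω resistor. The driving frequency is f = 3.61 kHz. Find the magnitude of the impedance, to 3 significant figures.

905 Ω

ω = 2πf = 22680 rad/s
X_L = ωL = 288 Ω
X_C = 1/(ωC) = 77.9 Ω
Net reactance X = X_L − X_C = 210 Ω
Z = 880 + j210 Ω
|Z| = √(880² + 210²) = 905 Ω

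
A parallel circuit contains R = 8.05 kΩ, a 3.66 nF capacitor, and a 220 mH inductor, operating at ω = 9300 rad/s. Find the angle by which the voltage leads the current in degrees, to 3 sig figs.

X_L = ωL = 2050 Ω
X_C = 1/(ωC) = 29400 Ω
Parallel: admittances add. Y = 1/R + 1/(jωL) + jωC
Y = (0.000124 − j0.000455) S
|Y| = 0.000471 S → |Z| = 1/|Y| = 2120 Ω, ∠Z = −∠Y = 74.7°

74.7°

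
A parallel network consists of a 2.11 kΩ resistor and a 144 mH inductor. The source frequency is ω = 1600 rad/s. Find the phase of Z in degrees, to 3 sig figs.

83.8°

X_L = ωL = 230 Ω
Parallel: admittances add. Y = 1/R + 1/(jωL)
Y = (0.000474 − j0.00434) S
|Y| = 0.00437 S → |Z| = 1/|Y| = 229 Ω, ∠Z = −∠Y = 83.8°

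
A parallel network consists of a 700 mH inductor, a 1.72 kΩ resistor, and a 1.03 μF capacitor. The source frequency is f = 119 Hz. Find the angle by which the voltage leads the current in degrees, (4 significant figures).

ω = 2πf = 747.7 rad/s
X_L = ωL = 523.4 Ω
X_C = 1/(ωC) = 1298 Ω
Parallel: admittances add. Y = 1/R + 1/(jωL) + jωC
Y = (0.0005814 − j0.001140) S
|Y| = 0.001280 S → |Z| = 1/|Y| = 781.2 Ω, ∠Z = −∠Y = 62.99°

62.99°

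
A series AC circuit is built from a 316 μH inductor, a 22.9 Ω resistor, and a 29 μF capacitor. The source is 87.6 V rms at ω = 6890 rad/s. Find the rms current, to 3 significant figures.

X_L = ωL = 2.18 Ω
X_C = 1/(ωC) = 5.00 Ω
Net reactance X = X_L − X_C = -2.83 Ω
Z = 22.9 − j2.83 Ω
|Z| = √(22.9² + 2.83²) = 23.1 Ω
I = V/|Z| = 87.6/23.1 = 3.80 A

3.80 A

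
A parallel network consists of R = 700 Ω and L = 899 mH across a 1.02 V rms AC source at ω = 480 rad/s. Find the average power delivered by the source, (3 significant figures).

X_L = ωL = 432 Ω
Parallel: admittances add. Y = 1/R + 1/(jωL)
Y = (0.00143 − j0.00232) S
|Y| = 0.00272 S → |Z| = 1/|Y| = 367 Ω, ∠Z = −∠Y = 58.3°
I = V/|Z| = 2.78 mA
P = VI cos φ = 1.02 × 0.00278 × cos(58.3°) = 1.49 mW

1.49 mW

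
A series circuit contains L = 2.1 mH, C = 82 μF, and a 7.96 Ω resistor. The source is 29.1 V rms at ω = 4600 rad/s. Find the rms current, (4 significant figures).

X_L = ωL = 9.660 Ω
X_C = 1/(ωC) = 2.651 Ω
Net reactance X = X_L − X_C = 7.009 Ω
Z = 7.960 + j7.009 Ω
|Z| = √(7.960² + 7.009²) = 10.61 Ω
I = V/|Z| = 29.1/10.61 = 2.744 A

2.744 A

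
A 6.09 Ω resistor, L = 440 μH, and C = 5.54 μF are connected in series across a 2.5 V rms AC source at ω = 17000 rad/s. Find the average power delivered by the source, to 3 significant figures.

811 mW

X_L = ωL = 7.48 Ω
X_C = 1/(ωC) = 10.6 Ω
Net reactance X = X_L − X_C = -3.14 Ω
Z = 6.09 − j3.14 Ω
|Z| = √(6.09² + 3.14²) = 6.85 Ω
∠Z = arctan(-3.14/6.09) = -27.3°
I = V/|Z| = 365 mA
P = VI cos φ = 2.5 × 0.365 × cos(-27.3°) = 811 mW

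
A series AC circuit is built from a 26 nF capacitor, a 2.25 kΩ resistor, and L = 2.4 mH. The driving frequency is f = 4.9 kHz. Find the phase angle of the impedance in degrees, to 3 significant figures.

ω = 2πf = 30790 rad/s
X_L = ωL = 73.9 Ω
X_C = 1/(ωC) = 1250 Ω
Net reactance X = X_L − X_C = -1180 Ω
Z = 2250 − j1180 Ω
|Z| = √(2250² + 1180²) = 2540 Ω
∠Z = arctan(-1180/2250) = -27.6°

-27.6°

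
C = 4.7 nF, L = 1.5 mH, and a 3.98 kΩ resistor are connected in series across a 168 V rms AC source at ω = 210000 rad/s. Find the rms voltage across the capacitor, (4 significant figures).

X_L = ωL = 315.0 Ω
X_C = 1/(ωC) = 1013 Ω
Net reactance X = X_L − X_C = -698.2 Ω
Z = 3980 − j698.2 Ω
|Z| = √(3980² + 698.2²) = 4041 Ω
I = V/|Z| = 41.58 mA
V_C = I·|Z_C| = 0.04158 × 1013 = 42.12 V

42.12 V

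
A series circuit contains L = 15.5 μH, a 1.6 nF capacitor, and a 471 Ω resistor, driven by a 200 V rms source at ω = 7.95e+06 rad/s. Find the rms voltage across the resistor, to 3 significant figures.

199 V

X_L = ωL = 123 Ω
X_C = 1/(ωC) = 78.6 Ω
Net reactance X = X_L − X_C = 44.6 Ω
Z = 471 + j44.6 Ω
|Z| = √(471² + 44.6²) = 473 Ω
I = V/|Z| = 423 mA
V_R = I·|Z_R| = 0.423 × 471 = 199 V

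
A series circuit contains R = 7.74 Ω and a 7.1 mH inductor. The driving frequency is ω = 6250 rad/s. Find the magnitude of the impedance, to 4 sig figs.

X_L = ωL = 44.38 Ω
Z = 7.740 + j44.38 Ω
|Z| = √(7.740² + 44.38²) = 45.04 Ω

45.04 Ω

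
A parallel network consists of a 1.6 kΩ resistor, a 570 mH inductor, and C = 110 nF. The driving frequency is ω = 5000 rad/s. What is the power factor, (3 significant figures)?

0.953

X_L = ωL = 2850 Ω
X_C = 1/(ωC) = 1820 Ω
Parallel: admittances add. Y = 1/R + 1/(jωL) + jωC
Y = (0.000625 + j0.000199) S
|Y| = 0.000656 S → |Z| = 1/|Y| = 1520 Ω, ∠Z = −∠Y = -17.7°
cos φ = cos(-17.7°) = 0.953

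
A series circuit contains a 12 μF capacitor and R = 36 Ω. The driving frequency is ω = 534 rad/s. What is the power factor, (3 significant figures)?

0.225

X_C = 1/(ωC) = 156 Ω
Z = 36.0 − j156 Ω
|Z| = √(36.0² + 156²) = 160 Ω
∠Z = arctan(-156/36.0) = -77.0°
cos φ = cos(-77.0°) = 0.225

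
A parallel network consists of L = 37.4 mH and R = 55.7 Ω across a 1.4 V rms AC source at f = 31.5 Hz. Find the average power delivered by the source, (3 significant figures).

35.2 mW

ω = 2πf = 197.9 rad/s
X_L = ωL = 7.40 Ω
Parallel: admittances add. Y = 1/R + 1/(jωL)
Y = (0.0180 − j0.135) S
|Y| = 0.136 S → |Z| = 1/|Y| = 7.34 Ω, ∠Z = −∠Y = 82.4°
I = V/|Z| = 191 mA
P = VI cos φ = 1.4 × 0.191 × cos(82.4°) = 35.2 mW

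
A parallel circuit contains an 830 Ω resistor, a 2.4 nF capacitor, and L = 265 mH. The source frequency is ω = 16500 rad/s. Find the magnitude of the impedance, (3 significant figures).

820 Ω

X_L = ωL = 4370 Ω
X_C = 1/(ωC) = 25300 Ω
Parallel: admittances add. Y = 1/R + 1/(jωL) + jωC
Y = (0.00120 − j0.000189) S
|Y| = 0.00122 S → |Z| = 1/|Y| = 820 Ω, ∠Z = −∠Y = 8.92°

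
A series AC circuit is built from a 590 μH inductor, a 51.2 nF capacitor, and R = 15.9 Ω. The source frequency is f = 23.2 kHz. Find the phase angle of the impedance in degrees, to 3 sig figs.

ω = 2πf = 145800 rad/s
X_L = ωL = 86.0 Ω
X_C = 1/(ωC) = 134 Ω
Net reactance X = X_L − X_C = -48.0 Ω
Z = 15.9 − j48.0 Ω
|Z| = √(15.9² + 48.0²) = 50.5 Ω
∠Z = arctan(-48.0/15.9) = -71.7°

-71.7°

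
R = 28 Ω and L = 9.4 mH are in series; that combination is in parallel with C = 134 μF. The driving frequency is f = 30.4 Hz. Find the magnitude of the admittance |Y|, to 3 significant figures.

ω = 2πf = 191.0 rad/s
X_L = ωL = 1.80 Ω
X_C = 1/(ωC) = 39.1 Ω
Branch 1 (R+jX_L): Z₁ = 28.0 + j1.80 Ω, |Z₁| = 28.1 Ω
Branch 2 (−jX_C): Z₂ = −j39.1 Ω
Parallel: Z = Z₁Z₂/(Z₁+Z₂), |Z| = 23.5 Ω, ∠Z = -33.2°
|Y| = 1/|Z| = 42.5 mS

42.5 mS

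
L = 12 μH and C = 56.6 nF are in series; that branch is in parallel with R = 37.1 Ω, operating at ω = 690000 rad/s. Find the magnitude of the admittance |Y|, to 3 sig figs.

63.7 mS

X_L = ωL = 8.28 Ω
X_C = 1/(ωC) = 25.6 Ω
Branch 1: Z₁ = R = 37.1 Ω
Branch 2 (series LC): Z₂ = j(X_L − X_C) = −j17.3 Ω
Parallel: Z = Z₁Z₂/(Z₁+Z₂), |Z| = 15.7 Ω, ∠Z = -65.0°
|Y| = 1/|Z| = 63.7 mS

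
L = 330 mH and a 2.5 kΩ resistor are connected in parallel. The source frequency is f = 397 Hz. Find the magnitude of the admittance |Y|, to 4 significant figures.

ω = 2πf = 2494 rad/s
X_L = ωL = 823.2 Ω
Parallel: admittances add. Y = 1/R + 1/(jωL)
Y = (0.0004000 − j0.001215) S
|Y| = 0.001279 S → |Z| = 1/|Y| = 781.9 Ω, ∠Z = −∠Y = 71.78°

1.279 mS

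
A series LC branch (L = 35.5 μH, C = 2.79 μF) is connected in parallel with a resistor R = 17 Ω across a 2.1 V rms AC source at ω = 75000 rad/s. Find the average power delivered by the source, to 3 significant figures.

259 mW

X_L = ωL = 2.66 Ω
X_C = 1/(ωC) = 4.78 Ω
Branch 1: Z₁ = R = 17.0 Ω
Branch 2 (series LC): Z₂ = j(X_L − X_C) = −j2.12 Ω
Parallel: Z = Z₁Z₂/(Z₁+Z₂), |Z| = 2.10 Ω, ∠Z = -82.9°
I = V/|Z| = 1000 mA
P = VI cos φ = 2.1 × 1.00 × cos(-82.9°) = 259 mW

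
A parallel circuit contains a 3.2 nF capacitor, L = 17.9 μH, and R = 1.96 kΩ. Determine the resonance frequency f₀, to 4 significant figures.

665.0 kHz

ω₀ = 1/√(LC) = 1/√(1.79e-05 × 3.2e-09) = 4.178e+06 rad/s
f₀ = ω₀/(2π) = 665.0 kHz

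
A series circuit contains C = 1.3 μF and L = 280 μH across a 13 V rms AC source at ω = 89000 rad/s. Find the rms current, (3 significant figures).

799 mA

X_L = ωL = 24.9 Ω
X_C = 1/(ωC) = 8.64 Ω
Net reactance X = X_L − X_C = 16.3 Ω
Z = j16.3 Ω
|Z| = √(0² + 16.3²) = 16.3 Ω
I = V/|Z| = 13/16.3 = 799 mA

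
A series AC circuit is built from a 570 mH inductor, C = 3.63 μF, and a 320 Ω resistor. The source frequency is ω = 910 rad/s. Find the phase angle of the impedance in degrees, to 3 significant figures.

34.0°

X_L = ωL = 519 Ω
X_C = 1/(ωC) = 303 Ω
Net reactance X = X_L − X_C = 216 Ω
Z = 320 + j216 Ω
|Z| = √(320² + 216²) = 386 Ω
∠Z = arctan(216/320) = 34.0°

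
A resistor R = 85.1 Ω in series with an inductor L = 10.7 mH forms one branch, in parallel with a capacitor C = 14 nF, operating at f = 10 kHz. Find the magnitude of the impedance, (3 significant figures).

ω = 2πf = 62830 rad/s
X_L = ωL = 672 Ω
X_C = 1/(ωC) = 1140 Ω
Branch 1 (R+jX_L): Z₁ = 85.1 + j672 Ω, |Z₁| = 678 Ω
Branch 2 (−jX_C): Z₂ = −j1140 Ω
Parallel: Z = Z₁Z₂/(Z₁+Z₂), |Z| = 1630 Ω, ∠Z = 72.4°

1630 Ω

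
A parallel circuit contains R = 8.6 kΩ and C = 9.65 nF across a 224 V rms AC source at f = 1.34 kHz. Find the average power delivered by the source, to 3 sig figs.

ω = 2πf = 8419 rad/s
X_C = 1/(ωC) = 12300 Ω
Parallel: admittances add. Y = 1/R + jωC
Y = (0.000116 + j8.12e-05) S
|Y| = 0.000142 S → |Z| = 1/|Y| = 7050 Ω, ∠Z = −∠Y = -34.9°
I = V/|Z| = 31.8 mA
P = VI cos φ = 224 × 0.0318 × cos(-34.9°) = 5.83 W

5.83 W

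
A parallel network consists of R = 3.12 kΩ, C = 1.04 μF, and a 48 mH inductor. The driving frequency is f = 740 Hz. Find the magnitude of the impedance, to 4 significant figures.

2091 Ω

ω = 2πf = 4650 rad/s
X_L = ωL = 223.2 Ω
X_C = 1/(ωC) = 206.8 Ω
Parallel: admittances add. Y = 1/R + 1/(jωL) + jωC
Y = (0.0003205 + j0.0003548) S
|Y| = 0.0004782 S → |Z| = 1/|Y| = 2091 Ω, ∠Z = −∠Y = -47.91°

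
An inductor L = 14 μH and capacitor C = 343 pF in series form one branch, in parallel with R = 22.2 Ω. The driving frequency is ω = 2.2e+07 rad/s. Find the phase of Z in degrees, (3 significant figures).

X_L = ωL = 308 Ω
X_C = 1/(ωC) = 133 Ω
Branch 1: Z₁ = R = 22.2 Ω
Branch 2 (series LC): Z₂ = j(X_L − X_C) = j175 Ω
Parallel: Z = Z₁Z₂/(Z₁+Z₂), |Z| = 22.0 Ω, ∠Z = 7.21°

7.21°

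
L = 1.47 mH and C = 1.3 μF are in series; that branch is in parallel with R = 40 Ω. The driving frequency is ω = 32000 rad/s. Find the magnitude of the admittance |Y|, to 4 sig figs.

X_L = ωL = 47.04 Ω
X_C = 1/(ωC) = 24.04 Ω
Branch 1: Z₁ = R = 40.00 Ω
Branch 2 (series LC): Z₂ = j(X_L − X_C) = j23.00 Ω
Parallel: Z = Z₁Z₂/(Z₁+Z₂), |Z| = 19.94 Ω, ∠Z = 60.10°
|Y| = 1/|Z| = 50.15 mS

50.15 mS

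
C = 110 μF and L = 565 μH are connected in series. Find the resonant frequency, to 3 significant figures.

ω₀ = 1/√(LC) = 1/√(0.000565 × 0.00011) = 4011 rad/s
f₀ = ω₀/(2π) = 638 Hz

638 Hz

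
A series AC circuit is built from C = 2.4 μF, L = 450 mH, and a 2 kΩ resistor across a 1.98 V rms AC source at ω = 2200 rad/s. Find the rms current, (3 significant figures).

X_L = ωL = 990 Ω
X_C = 1/(ωC) = 189 Ω
Net reactance X = X_L − X_C = 801 Ω
Z = 2000 + j801 Ω
|Z| = √(2000² + 801²) = 2150 Ω
I = V/|Z| = 1.98/2150 = 919 μA

919 μA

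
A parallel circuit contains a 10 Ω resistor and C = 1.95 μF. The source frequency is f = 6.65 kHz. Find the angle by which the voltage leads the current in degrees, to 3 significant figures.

ω = 2πf = 41780 rad/s
X_C = 1/(ωC) = 12.3 Ω
Parallel: admittances add. Y = 1/R + jωC
Y = (0.100 + j0.0815) S
|Y| = 0.129 S → |Z| = 1/|Y| = 7.75 Ω, ∠Z = −∠Y = -39.2°

-39.2°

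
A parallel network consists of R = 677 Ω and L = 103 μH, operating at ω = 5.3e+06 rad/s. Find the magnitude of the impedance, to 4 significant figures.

X_L = ωL = 545.9 Ω
Parallel: admittances add. Y = 1/R + 1/(jωL)
Y = (0.001477 − j0.001832) S
|Y| = 0.002353 S → |Z| = 1/|Y| = 425.0 Ω, ∠Z = −∠Y = 51.12°

425.0 Ω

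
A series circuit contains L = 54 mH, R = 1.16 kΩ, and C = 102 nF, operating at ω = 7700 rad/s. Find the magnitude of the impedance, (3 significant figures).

1440 Ω

X_L = ωL = 416 Ω
X_C = 1/(ωC) = 1270 Ω
Net reactance X = X_L − X_C = -857 Ω
Z = 1160 − j857 Ω
|Z| = √(1160² + 857²) = 1440 Ω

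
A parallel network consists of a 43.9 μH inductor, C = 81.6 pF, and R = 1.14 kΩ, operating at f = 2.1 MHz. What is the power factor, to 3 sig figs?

ω = 2πf = 1.319e+07 rad/s
X_L = ωL = 579 Ω
X_C = 1/(ωC) = 929 Ω
Parallel: admittances add. Y = 1/R + 1/(jωL) + jωC
Y = (0.000877 − j0.000650) S
|Y| = 0.00109 S → |Z| = 1/|Y| = 916 Ω, ∠Z = −∠Y = 36.5°
cos φ = cos(36.5°) = 0.804

0.804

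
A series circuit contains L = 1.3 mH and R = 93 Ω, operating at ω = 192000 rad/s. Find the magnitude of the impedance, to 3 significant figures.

X_L = ωL = 250 Ω
Z = 93.0 + j250 Ω
|Z| = √(93.0² + 250²) = 266 Ω

266 Ω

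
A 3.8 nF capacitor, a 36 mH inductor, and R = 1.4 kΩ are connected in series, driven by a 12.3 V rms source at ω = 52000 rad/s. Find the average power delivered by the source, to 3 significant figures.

X_L = ωL = 1870 Ω
X_C = 1/(ωC) = 5060 Ω
Net reactance X = X_L − X_C = -3190 Ω
Z = 1400 − j3190 Ω
|Z| = √(1400² + 3190²) = 3480 Ω
∠Z = arctan(-3190/1400) = -66.3°
I = V/|Z| = 3.53 mA
P = VI cos φ = 12.3 × 0.00353 × cos(-66.3°) = 17.5 mW

17.5 mW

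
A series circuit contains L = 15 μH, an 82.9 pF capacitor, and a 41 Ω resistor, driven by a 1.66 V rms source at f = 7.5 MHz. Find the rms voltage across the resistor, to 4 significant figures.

0.1503 V

ω = 2πf = 4.712e+07 rad/s
X_L = ωL = 706.9 Ω
X_C = 1/(ωC) = 256.0 Ω
Net reactance X = X_L − X_C = 450.9 Ω
Z = 41.00 + j450.9 Ω
|Z| = √(41.00² + 450.9²) = 452.7 Ω
I = V/|Z| = 3.667 mA
V_R = I·|Z_R| = 0.003667 × 41.00 = 0.1503 V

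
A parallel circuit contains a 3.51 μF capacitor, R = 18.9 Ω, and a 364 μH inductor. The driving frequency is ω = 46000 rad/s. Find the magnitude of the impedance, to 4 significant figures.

8.720 Ω

X_L = ωL = 16.74 Ω
X_C = 1/(ωC) = 6.193 Ω
Parallel: admittances add. Y = 1/R + 1/(jωL) + jωC
Y = (0.05291 + j0.1017) S
|Y| = 0.1147 S → |Z| = 1/|Y| = 8.720 Ω, ∠Z = −∠Y = -62.52°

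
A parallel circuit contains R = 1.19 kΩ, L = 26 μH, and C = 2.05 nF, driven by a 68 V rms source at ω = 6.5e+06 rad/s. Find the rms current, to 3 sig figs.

507 mA

X_L = ωL = 169 Ω
X_C = 1/(ωC) = 75.0 Ω
Parallel: admittances add. Y = 1/R + 1/(jωL) + jωC
Y = (0.000840 + j0.00741) S
|Y| = 0.00746 S → |Z| = 1/|Y| = 134 Ω, ∠Z = −∠Y = -83.5°
I = V/|Z| = 68/134 = 507 mA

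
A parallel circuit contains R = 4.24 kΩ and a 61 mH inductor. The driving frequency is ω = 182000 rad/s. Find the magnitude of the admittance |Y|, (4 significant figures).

252.5 μS

X_L = ωL = 11100 Ω
Parallel: admittances add. Y = 1/R + 1/(jωL)
Y = (0.0002358 − j9.007e-05) S
|Y| = 0.0002525 S → |Z| = 1/|Y| = 3961 Ω, ∠Z = −∠Y = 20.90°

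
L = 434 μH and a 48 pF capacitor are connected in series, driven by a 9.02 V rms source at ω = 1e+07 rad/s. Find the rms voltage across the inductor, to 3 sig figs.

17.3 V

X_L = ωL = 4340 Ω
X_C = 1/(ωC) = 2080 Ω
Net reactance X = X_L − X_C = 2260 Ω
Z = j2260 Ω
|Z| = √(0² + 2260²) = 2260 Ω
I = V/|Z| = 4.00 mA
V_L = I·|Z_L| = 0.00400 × 4340 = 17.3 V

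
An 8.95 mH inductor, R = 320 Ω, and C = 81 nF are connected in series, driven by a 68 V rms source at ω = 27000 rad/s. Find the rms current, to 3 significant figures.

X_L = ωL = 242 Ω
X_C = 1/(ωC) = 457 Ω
Net reactance X = X_L − X_C = -216 Ω
Z = 320 − j216 Ω
|Z| = √(320² + 216²) = 386 Ω
I = V/|Z| = 68/386 = 176 mA

176 mA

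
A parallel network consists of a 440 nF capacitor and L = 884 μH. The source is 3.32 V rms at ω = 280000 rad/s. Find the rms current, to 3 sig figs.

396 mA

X_L = ωL = 248 Ω
X_C = 1/(ωC) = 8.12 Ω
Parallel: admittances add. Y = 1/(jωL) + jωC
Y = (0 + j0.119) S
|Y| = 0.119 S → |Z| = 1/|Y| = 8.39 Ω, ∠Z = −∠Y = -90.0°
I = V/|Z| = 3.32/8.39 = 396 mA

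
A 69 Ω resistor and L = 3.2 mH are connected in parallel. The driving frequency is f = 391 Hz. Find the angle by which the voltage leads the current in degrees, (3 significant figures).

83.5°

ω = 2πf = 2457 rad/s
X_L = ωL = 7.86 Ω
Parallel: admittances add. Y = 1/R + 1/(jωL)
Y = (0.0145 − j0.127) S
|Y| = 0.128 S → |Z| = 1/|Y| = 7.81 Ω, ∠Z = −∠Y = 83.5°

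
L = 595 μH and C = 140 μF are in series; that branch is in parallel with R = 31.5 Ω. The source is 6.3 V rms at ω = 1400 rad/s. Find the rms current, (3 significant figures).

X_L = ωL = 0.833 Ω
X_C = 1/(ωC) = 5.10 Ω
Branch 1: Z₁ = R = 31.5 Ω
Branch 2 (series LC): Z₂ = j(X_L − X_C) = −j4.27 Ω
Parallel: Z = Z₁Z₂/(Z₁+Z₂), |Z| = 4.23 Ω, ∠Z = -82.3°
I = V/|Z| = 6.3/4.23 = 1.49 A

1.49 A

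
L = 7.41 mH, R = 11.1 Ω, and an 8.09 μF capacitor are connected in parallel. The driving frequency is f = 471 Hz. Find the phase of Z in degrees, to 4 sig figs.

ω = 2πf = 2959 rad/s
X_L = ωL = 21.93 Ω
X_C = 1/(ωC) = 41.77 Ω
Parallel: admittances add. Y = 1/R + 1/(jωL) + jωC
Y = (0.09009 − j0.02166) S
|Y| = 0.09266 S → |Z| = 1/|Y| = 10.79 Ω, ∠Z = −∠Y = 13.52°

13.52°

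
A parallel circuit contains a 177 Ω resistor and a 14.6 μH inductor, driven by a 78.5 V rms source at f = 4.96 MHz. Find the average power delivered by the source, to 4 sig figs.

34.81 W

ω = 2πf = 3.116e+07 rad/s
X_L = ωL = 455.0 Ω
Parallel: admittances add. Y = 1/R + 1/(jωL)
Y = (0.005650 − j0.002198) S
|Y| = 0.006062 S → |Z| = 1/|Y| = 165.0 Ω, ∠Z = −∠Y = 21.26°
I = V/|Z| = 475.9 mA
P = VI cos φ = 78.5 × 0.4759 × cos(21.26°) = 34.81 W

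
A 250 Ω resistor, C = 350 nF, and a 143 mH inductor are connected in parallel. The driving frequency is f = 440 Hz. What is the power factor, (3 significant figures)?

ω = 2πf = 2765 rad/s
X_L = ωL = 395 Ω
X_C = 1/(ωC) = 1030 Ω
Parallel: admittances add. Y = 1/R + 1/(jωL) + jωC
Y = (0.00400 − j0.00156) S
|Y| = 0.00429 S → |Z| = 1/|Y| = 233 Ω, ∠Z = −∠Y = 21.3°
cos φ = cos(21.3°) = 0.932

0.932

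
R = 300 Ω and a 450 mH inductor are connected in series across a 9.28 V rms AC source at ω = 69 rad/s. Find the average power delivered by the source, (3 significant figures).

X_L = ωL = 31.1 Ω
Z = 300 + j31.1 Ω
|Z| = √(300² + 31.1²) = 302 Ω
∠Z = arctan(31.1/300) = 5.91°
I = V/|Z| = 30.8 mA
P = VI cos φ = 9.28 × 0.0308 × cos(5.91°) = 284 mW

284 mW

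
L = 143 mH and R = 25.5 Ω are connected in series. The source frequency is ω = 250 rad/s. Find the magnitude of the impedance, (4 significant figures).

43.91 Ω

X_L = ωL = 35.75 Ω
Z = 25.50 + j35.75 Ω
|Z| = √(25.50² + 35.75²) = 43.91 Ω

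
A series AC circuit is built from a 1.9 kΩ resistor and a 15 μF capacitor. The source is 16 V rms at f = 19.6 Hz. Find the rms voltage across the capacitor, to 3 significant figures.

4.38 V

ω = 2πf = 123.2 rad/s
X_C = 1/(ωC) = 541 Ω
Z = 1900 − j541 Ω
|Z| = √(1900² + 541²) = 1980 Ω
I = V/|Z| = 8.10 mA
V_C = I·|Z_C| = 0.00810 × 541 = 4.38 V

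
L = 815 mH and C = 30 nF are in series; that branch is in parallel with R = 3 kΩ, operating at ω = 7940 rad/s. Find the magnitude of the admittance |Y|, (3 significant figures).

552 μS

X_L = ωL = 6470 Ω
X_C = 1/(ωC) = 4200 Ω
Branch 1: Z₁ = R = 3000 Ω
Branch 2 (series LC): Z₂ = j(X_L − X_C) = j2270 Ω
Parallel: Z = Z₁Z₂/(Z₁+Z₂), |Z| = 1810 Ω, ∠Z = 52.9°
|Y| = 1/|Z| = 552 μS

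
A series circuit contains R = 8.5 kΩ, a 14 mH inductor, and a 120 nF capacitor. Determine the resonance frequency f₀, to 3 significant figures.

ω₀ = 1/√(LC) = 1/√(0.014 × 1.2e-07) = 24400 rad/s
f₀ = ω₀/(2π) = 3.88 kHz

3.88 kHz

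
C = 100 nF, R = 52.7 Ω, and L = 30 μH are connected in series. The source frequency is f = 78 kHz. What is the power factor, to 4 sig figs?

ω = 2πf = 490100 rad/s
X_L = ωL = 14.70 Ω
X_C = 1/(ωC) = 20.40 Ω
Net reactance X = X_L − X_C = -5.702 Ω
Z = 52.70 − j5.702 Ω
|Z| = √(52.70² + 5.702²) = 53.01 Ω
∠Z = arctan(-5.702/52.70) = -6.175°
cos φ = cos(-6.175°) = 0.9942

0.9942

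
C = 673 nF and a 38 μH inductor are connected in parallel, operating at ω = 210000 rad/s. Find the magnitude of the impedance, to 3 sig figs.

X_L = ωL = 7.98 Ω
X_C = 1/(ωC) = 7.08 Ω
Parallel: admittances add. Y = 1/(jωL) + jωC
Y = (0 + j0.0160) S
|Y| = 0.0160 S → |Z| = 1/|Y| = 62.4 Ω, ∠Z = −∠Y = -90.0°

62.4 Ω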